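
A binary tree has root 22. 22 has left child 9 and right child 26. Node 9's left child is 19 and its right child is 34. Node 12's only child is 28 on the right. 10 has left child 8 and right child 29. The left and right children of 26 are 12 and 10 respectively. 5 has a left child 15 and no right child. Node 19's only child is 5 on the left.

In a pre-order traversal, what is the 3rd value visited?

19

Pre-order visits the node, then its left subtree, then its right subtree.
Visit 22.
At 22: go left to 9.
  Visit 9.
  At 9: go left to 19.
    Visit 19.
    At 19: go left to 5.
      Visit 5.
      At 5: go left to 15.
        15 is a leaf — visit 15.
      At 5: no right child.
    At 19: no right child.
  At 9: go right to 34.
    34 is a leaf — visit 34.
At 22: go right to 26.
  Visit 26.
  At 26: go left to 12.
    Visit 12.
    At 12: no left child.
    At 12: go right to 28.
      28 is a leaf — visit 28.
  At 26: go right to 10.
    Visit 10.
    At 10: go left to 8.
      8 is a leaf — visit 8.
    At 10: go right to 29.
      29 is a leaf — visit 29.
Full pre-order sequence: 22, 9, 19, 5, 15, 34, 26, 12, 28, 10, 8, 29.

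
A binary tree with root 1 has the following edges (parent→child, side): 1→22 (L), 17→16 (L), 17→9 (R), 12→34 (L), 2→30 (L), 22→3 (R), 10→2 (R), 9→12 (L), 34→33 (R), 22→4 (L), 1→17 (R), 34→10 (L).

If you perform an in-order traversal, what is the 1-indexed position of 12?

12

In-order visits the left subtree, then the node, then the right subtree.
At 1: go left to 22.
  At 22: go left to 4.
    4 is a leaf — visit 4.
  Visit 22.
  At 22: go right to 3.
    3 is a leaf — visit 3.
Visit 1.
At 1: go right to 17.
  At 17: go left to 16.
    16 is a leaf — visit 16.
  Visit 17.
  At 17: go right to 9.
    At 9: go left to 12.
      At 12: go left to 34.
        At 34: go left to 10.
          At 10: no left child.
          Visit 10.
          At 10: go right to 2.
            At 2: go left to 30.
              30 is a leaf — visit 30.
            Visit 2.
            At 2: no right child.
        Visit 34.
        At 34: go right to 33.
          33 is a leaf — visit 33.
      Visit 12.
      At 12: no right child.
    Visit 9.
    At 9: no right child.
Full in-order sequence: 4, 22, 3, 1, 16, 17, 10, 30, 2, 34, 33, 12, 9.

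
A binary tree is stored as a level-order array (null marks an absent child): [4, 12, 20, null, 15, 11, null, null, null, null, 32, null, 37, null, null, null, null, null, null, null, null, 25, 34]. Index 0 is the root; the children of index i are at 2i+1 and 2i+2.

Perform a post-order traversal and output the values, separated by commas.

25, 34, 32, 15, 12, 37, 11, 20, 4

Post-order visits the left subtree, then the right subtree, then the node.
At 4: go left to 12.
  At 12: no left child.
  At 12: go right to 15.
    At 15: no left child.
    At 15: go right to 32.
      At 32: go left to 25.
        25 is a leaf — visit 25.
      At 32: go right to 34.
        34 is a leaf — visit 34.
      Visit 32.
    Visit 15.
  Visit 12.
At 4: go right to 20.
  At 20: go left to 11.
    At 11: no left child.
    At 11: go right to 37.
      37 is a leaf — visit 37.
    Visit 11.
  At 20: no right child.
  Visit 20.
Visit 4.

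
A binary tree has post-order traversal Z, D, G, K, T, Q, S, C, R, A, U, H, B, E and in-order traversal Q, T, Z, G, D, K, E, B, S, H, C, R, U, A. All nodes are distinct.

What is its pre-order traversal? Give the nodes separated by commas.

E, Q, T, K, G, Z, D, B, H, S, U, R, C, A

The last element of post-order is the root; it splits in-order into left and right subtrees.
Root E: left subtree has 6 nodes {Q, T, Z, G, D, K}, right has 7 {B, S, H, C, R, U, A}.
  Root Q: left subtree has 0 nodes { }, right has 5 {T, Z, G, D, K}.
    Root T: left subtree has 0 nodes { }, right has 4 {Z, G, D, K}.
      Root K: left subtree has 3 nodes {Z, G, D}, right has 0 { }.
        Root G: left subtree has 1 node {Z}, right has 1 {D}.
  Root B: left subtree has 0 nodes { }, right has 6 {S, H, C, R, U, A}.
    Root H: left subtree has 1 node {S}, right has 4 {C, R, U, A}.
      Root U: left subtree has 2 nodes {C, R}, right has 1 {A}.
        Root R: left subtree has 1 node {C}, right has 0 { }.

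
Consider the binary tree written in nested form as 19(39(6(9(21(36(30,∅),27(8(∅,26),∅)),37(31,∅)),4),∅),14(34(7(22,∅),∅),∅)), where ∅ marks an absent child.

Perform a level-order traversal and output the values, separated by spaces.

Level-order visits nodes level by level from the root, left to right within each level.
Level 0: 19
Level 1: 39, 14
Level 2: 6, 34
Level 3: 9, 4, 7
Level 4: 21, 37, 22
Level 5: 36, 27, 31
Level 6: 30, 8
Level 7: 26

19 39 14 6 34 9 4 7 21 37 22 36 27 31 30 8 26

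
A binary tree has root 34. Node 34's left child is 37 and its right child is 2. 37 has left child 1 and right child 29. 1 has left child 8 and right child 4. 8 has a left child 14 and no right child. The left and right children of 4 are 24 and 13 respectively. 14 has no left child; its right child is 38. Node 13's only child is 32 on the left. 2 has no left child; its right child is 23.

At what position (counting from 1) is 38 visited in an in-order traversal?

2

In-order visits the left subtree, then the node, then the right subtree.
At 34: go left to 37.
  At 37: go left to 1.
    At 1: go left to 8.
      At 8: go left to 14.
        At 14: no left child.
        Visit 14.
        At 14: go right to 38.
          38 is a leaf — visit 38.
      Visit 8.
      At 8: no right child.
    Visit 1.
    At 1: go right to 4.
      At 4: go left to 24.
        24 is a leaf — visit 24.
      Visit 4.
      At 4: go right to 13.
        At 13: go left to 32.
          32 is a leaf — visit 32.
        Visit 13.
        At 13: no right child.
  Visit 37.
  At 37: go right to 29.
    29 is a leaf — visit 29.
Visit 34.
At 34: go right to 2.
  At 2: no left child.
  Visit 2.
  At 2: go right to 23.
    23 is a leaf — visit 23.
Full in-order sequence: 14, 38, 8, 1, 24, 4, 32, 13, 37, 29, 34, 2, 23.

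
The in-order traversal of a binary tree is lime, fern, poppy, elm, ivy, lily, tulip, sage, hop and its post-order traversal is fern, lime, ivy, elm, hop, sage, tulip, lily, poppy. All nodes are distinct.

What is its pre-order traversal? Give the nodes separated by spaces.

poppy lime fern lily elm ivy tulip sage hop

The last element of post-order is the root; it splits in-order into left and right subtrees.
Root poppy: left subtree has 2 nodes {lime, fern}, right has 6 {elm, ivy, lily, tulip, sage, hop}.
  Root lime: left subtree has 0 nodes { }, right has 1 {fern}.
  Root lily: left subtree has 2 nodes {elm, ivy}, right has 3 {tulip, sage, hop}.
    Root elm: left subtree has 0 nodes { }, right has 1 {ivy}.
    Root tulip: left subtree has 0 nodes { }, right has 2 {sage, hop}.
      Root sage: left subtree has 0 nodes { }, right has 1 {hop}.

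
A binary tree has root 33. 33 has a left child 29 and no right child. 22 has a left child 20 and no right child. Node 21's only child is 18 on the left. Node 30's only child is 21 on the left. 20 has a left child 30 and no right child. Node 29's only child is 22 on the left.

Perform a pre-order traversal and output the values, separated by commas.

33, 29, 22, 20, 30, 21, 18

Pre-order visits the node, then its left subtree, then its right subtree.
Visit 33.
At 33: go left to 29.
  Visit 29.
  At 29: go left to 22.
    Visit 22.
    At 22: go left to 20.
      Visit 20.
      At 20: go left to 30.
        Visit 30.
        At 30: go left to 21.
          Visit 21.
          At 21: go left to 18.
            18 is a leaf — visit 18.
          At 21: no right child.
        At 30: no right child.
      At 20: no right child.
    At 22: no right child.
  At 29: no right child.
At 33: no right child.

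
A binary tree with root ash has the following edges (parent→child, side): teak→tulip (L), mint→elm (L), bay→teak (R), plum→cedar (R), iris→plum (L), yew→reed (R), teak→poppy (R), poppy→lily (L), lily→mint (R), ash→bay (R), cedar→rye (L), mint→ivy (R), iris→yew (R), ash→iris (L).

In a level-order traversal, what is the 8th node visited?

reed

Level-order visits nodes level by level from the root, left to right within each level.
Level 0: ash
Level 1: iris, bay
Level 2: plum, yew, teak
Level 3: cedar, reed, tulip, poppy
Level 4: rye, lily
Level 5: mint
Level 6: elm, ivy
Full level-order sequence: ash, iris, bay, plum, yew, teak, cedar, reed, tulip, poppy, rye, lily, mint, elm, ivy.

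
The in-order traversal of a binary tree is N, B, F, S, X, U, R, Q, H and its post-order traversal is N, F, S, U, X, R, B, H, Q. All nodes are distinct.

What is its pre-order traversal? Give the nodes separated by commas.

The last element of post-order is the root; it splits in-order into left and right subtrees.
Root Q: left subtree has 7 nodes {N, B, F, S, X, U, R}, right has 1 {H}.
  Root B: left subtree has 1 node {N}, right has 5 {F, S, X, U, R}.
    Root R: left subtree has 4 nodes {F, S, X, U}, right has 0 { }.
      Root X: left subtree has 2 nodes {F, S}, right has 1 {U}.
        Root S: left subtree has 1 node {F}, right has 0 { }.

Q, B, N, R, X, S, F, U, H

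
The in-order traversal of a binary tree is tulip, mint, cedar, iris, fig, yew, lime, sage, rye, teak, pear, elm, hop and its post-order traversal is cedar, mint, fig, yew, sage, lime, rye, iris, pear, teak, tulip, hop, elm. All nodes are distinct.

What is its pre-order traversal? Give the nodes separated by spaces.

The last element of post-order is the root; it splits in-order into left and right subtrees.
Root elm: left subtree has 11 nodes {tulip, mint, cedar, iris, fig, yew, lime, sage, rye, teak, pear}, right has 1 {hop}.
  Root tulip: left subtree has 0 nodes { }, right has 10 {mint, cedar, iris, fig, yew, lime, sage, rye, teak, pear}.
    Root teak: left subtree has 8 nodes {mint, cedar, iris, fig, yew, lime, sage, rye}, right has 1 {pear}.
      Root iris: left subtree has 2 nodes {mint, cedar}, right has 5 {fig, yew, lime, sage, rye}.
        Root mint: left subtree has 0 nodes { }, right has 1 {cedar}.
        Root rye: left subtree has 4 nodes {fig, yew, lime, sage}, right has 0 { }.
          Root lime: left subtree has 2 nodes {fig, yew}, right has 1 {sage}.
            Root yew: left subtree has 1 node {fig}, right has 0 { }.

elm tulip teak iris mint cedar rye lime yew fig sage pear hop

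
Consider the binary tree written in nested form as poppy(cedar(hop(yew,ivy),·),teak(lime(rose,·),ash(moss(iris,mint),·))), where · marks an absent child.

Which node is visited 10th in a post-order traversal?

ash

Post-order visits the left subtree, then the right subtree, then the node.
At poppy: go left to cedar.
  At cedar: go left to hop.
    At hop: go left to yew.
      yew is a leaf — visit yew.
    At hop: go right to ivy.
      ivy is a leaf — visit ivy.
    Visit hop.
  At cedar: no right child.
  Visit cedar.
At poppy: go right to teak.
  At teak: go left to lime.
    At lime: go left to rose.
      rose is a leaf — visit rose.
    At lime: no right child.
    Visit lime.
  At teak: go right to ash.
    At ash: go left to moss.
      At moss: go left to iris.
        iris is a leaf — visit iris.
      At moss: go right to mint.
        mint is a leaf — visit mint.
      Visit moss.
    At ash: no right child.
    Visit ash.
  Visit teak.
Visit poppy.
Full post-order sequence: yew, ivy, hop, cedar, rose, lime, iris, mint, moss, ash, teak, poppy.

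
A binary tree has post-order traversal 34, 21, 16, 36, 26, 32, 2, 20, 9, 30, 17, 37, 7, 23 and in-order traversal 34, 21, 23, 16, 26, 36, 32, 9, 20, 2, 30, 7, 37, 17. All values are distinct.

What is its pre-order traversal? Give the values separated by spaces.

23 21 34 7 30 9 32 26 16 36 20 2 37 17

The last element of post-order is the root; it splits in-order into left and right subtrees.
Root 23: left subtree has 2 nodes {34, 21}, right has 11 {16, 26, 36, 32, 9, 20, 2, 30, 7, 37, 17}.
  Root 21: left subtree has 1 node {34}, right has 0 { }.
  Root 7: left subtree has 8 nodes {16, 26, 36, 32, 9, 20, 2, 30}, right has 2 {37, 17}.
    Root 30: left subtree has 7 nodes {16, 26, 36, 32, 9, 20, 2}, right has 0 { }.
      Root 9: left subtree has 4 nodes {16, 26, 36, 32}, right has 2 {20, 2}.
        Root 32: left subtree has 3 nodes {16, 26, 36}, right has 0 { }.
          Root 26: left subtree has 1 node {16}, right has 1 {36}.
        Root 20: left subtree has 0 nodes { }, right has 1 {2}.
    Root 37: left subtree has 0 nodes { }, right has 1 {17}.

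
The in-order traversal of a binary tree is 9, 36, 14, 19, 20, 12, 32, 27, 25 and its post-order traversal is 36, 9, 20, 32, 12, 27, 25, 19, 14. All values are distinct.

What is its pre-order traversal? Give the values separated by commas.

The last element of post-order is the root; it splits in-order into left and right subtrees.
Root 14: left subtree has 2 nodes {9, 36}, right has 6 {19, 20, 12, 32, 27, 25}.
  Root 9: left subtree has 0 nodes { }, right has 1 {36}.
  Root 19: left subtree has 0 nodes { }, right has 5 {20, 12, 32, 27, 25}.
    Root 25: left subtree has 4 nodes {20, 12, 32, 27}, right has 0 { }.
      Root 27: left subtree has 3 nodes {20, 12, 32}, right has 0 { }.
        Root 12: left subtree has 1 node {20}, right has 1 {32}.

14, 9, 36, 19, 25, 27, 12, 20, 32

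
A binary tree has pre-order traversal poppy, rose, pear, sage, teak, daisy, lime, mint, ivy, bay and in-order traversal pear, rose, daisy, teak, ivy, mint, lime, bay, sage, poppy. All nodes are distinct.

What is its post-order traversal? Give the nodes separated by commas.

The first element of pre-order is the root; it splits in-order into left and right subtrees.
Root poppy: left subtree has 9 nodes {pear, rose, daisy, teak, ivy, mint, lime, bay, sage}, right has 0 { }.
  Root rose: left subtree has 1 node {pear}, right has 7 {daisy, teak, ivy, mint, lime, bay, sage}.
    Root sage: left subtree has 6 nodes {daisy, teak, ivy, mint, lime, bay}, right has 0 { }.
      Root teak: left subtree has 1 node {daisy}, right has 4 {ivy, mint, lime, bay}.
        Root lime: left subtree has 2 nodes {ivy, mint}, right has 1 {bay}.
          Root mint: left subtree has 1 node {ivy}, right has 0 { }.

pear, daisy, ivy, mint, bay, lime, teak, sage, rose, poppy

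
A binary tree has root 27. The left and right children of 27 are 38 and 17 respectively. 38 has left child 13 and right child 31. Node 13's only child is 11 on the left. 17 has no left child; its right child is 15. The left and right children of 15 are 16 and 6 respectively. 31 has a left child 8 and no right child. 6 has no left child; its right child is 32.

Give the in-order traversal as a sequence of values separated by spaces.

In-order visits the left subtree, then the node, then the right subtree.
At 27: go left to 38.
  At 38: go left to 13.
    At 13: go left to 11.
      11 is a leaf — visit 11.
    Visit 13.
    At 13: no right child.
  Visit 38.
  At 38: go right to 31.
    At 31: go left to 8.
      8 is a leaf — visit 8.
    Visit 31.
    At 31: no right child.
Visit 27.
At 27: go right to 17.
  At 17: no left child.
  Visit 17.
  At 17: go right to 15.
    At 15: go left to 16.
      16 is a leaf — visit 16.
    Visit 15.
    At 15: go right to 6.
      At 6: no left child.
      Visit 6.
      At 6: go right to 32.
        32 is a leaf — visit 32.

11 13 38 8 31 27 17 16 15 6 32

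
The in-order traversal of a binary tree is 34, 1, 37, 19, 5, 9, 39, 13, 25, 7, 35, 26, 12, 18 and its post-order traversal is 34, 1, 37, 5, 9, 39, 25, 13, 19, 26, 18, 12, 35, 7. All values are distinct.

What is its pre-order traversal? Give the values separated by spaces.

7 19 37 1 34 13 39 9 5 25 35 12 26 18

The last element of post-order is the root; it splits in-order into left and right subtrees.
Root 7: left subtree has 9 nodes {34, 1, 37, 19, 5, 9, 39, 13, 25}, right has 4 {35, 26, 12, 18}.
  Root 19: left subtree has 3 nodes {34, 1, 37}, right has 5 {5, 9, 39, 13, 25}.
    Root 37: left subtree has 2 nodes {34, 1}, right has 0 { }.
      Root 1: left subtree has 1 node {34}, right has 0 { }.
    Root 13: left subtree has 3 nodes {5, 9, 39}, right has 1 {25}.
      Root 39: left subtree has 2 nodes {5, 9}, right has 0 { }.
        Root 9: left subtree has 1 node {5}, right has 0 { }.
  Root 35: left subtree has 0 nodes { }, right has 3 {26, 12, 18}.
    Root 12: left subtree has 1 node {26}, right has 1 {18}.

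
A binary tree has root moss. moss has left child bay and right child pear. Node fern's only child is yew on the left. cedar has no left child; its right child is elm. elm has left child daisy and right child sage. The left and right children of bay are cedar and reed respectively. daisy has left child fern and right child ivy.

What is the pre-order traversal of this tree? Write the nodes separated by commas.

moss, bay, cedar, elm, daisy, fern, yew, ivy, sage, reed, pear

Pre-order visits the node, then its left subtree, then its right subtree.
Visit moss.
At moss: go left to bay.
  Visit bay.
  At bay: go left to cedar.
    Visit cedar.
    At cedar: no left child.
    At cedar: go right to elm.
      Visit elm.
      At elm: go left to daisy.
        Visit daisy.
        At daisy: go left to fern.
          Visit fern.
          At fern: go left to yew.
            yew is a leaf — visit yew.
          At fern: no right child.
        At daisy: go right to ivy.
          ivy is a leaf — visit ivy.
      At elm: go right to sage.
        sage is a leaf — visit sage.
  At bay: go right to reed.
    reed is a leaf — visit reed.
At moss: go right to pear.
  pear is a leaf — visit pear.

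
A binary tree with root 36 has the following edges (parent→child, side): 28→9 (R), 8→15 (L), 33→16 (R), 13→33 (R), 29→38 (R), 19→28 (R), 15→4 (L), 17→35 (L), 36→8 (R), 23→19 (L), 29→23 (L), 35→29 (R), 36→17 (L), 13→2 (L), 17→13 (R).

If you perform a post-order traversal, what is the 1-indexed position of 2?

Post-order visits the left subtree, then the right subtree, then the node.
At 36: go left to 17.
  At 17: go left to 35.
    At 35: no left child.
    At 35: go right to 29.
      At 29: go left to 23.
        At 23: go left to 19.
          At 19: no left child.
          At 19: go right to 28.
            At 28: no left child.
            At 28: go right to 9.
              9 is a leaf — visit 9.
            Visit 28.
          Visit 19.
        At 23: no right child.
        Visit 23.
      At 29: go right to 38.
        38 is a leaf — visit 38.
      Visit 29.
    Visit 35.
  At 17: go right to 13.
    At 13: go left to 2.
      2 is a leaf — visit 2.
    At 13: go right to 33.
      At 33: no left child.
      At 33: go right to 16.
        16 is a leaf — visit 16.
      Visit 33.
    Visit 13.
  Visit 17.
At 36: go right to 8.
  At 8: go left to 15.
    At 15: go left to 4.
      4 is a leaf — visit 4.
    At 15: no right child.
    Visit 15.
  At 8: no right child.
  Visit 8.
Visit 36.
Full post-order sequence: 9, 28, 19, 23, 38, 29, 35, 2, 16, 33, 13, 17, 4, 15, 8, 36.

8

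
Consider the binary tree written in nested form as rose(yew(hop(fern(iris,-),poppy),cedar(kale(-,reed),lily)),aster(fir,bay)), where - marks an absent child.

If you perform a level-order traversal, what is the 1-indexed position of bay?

Level-order visits nodes level by level from the root, left to right within each level.
Level 0: rose
Level 1: yew, aster
Level 2: hop, cedar, fir, bay
Level 3: fern, poppy, kale, lily
Level 4: iris, reed
Full level-order sequence: rose, yew, aster, hop, cedar, fir, bay, fern, poppy, kale, lily, iris, reed.

7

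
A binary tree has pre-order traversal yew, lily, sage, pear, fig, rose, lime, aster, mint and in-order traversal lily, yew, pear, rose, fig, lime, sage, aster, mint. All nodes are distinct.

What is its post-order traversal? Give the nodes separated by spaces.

The first element of pre-order is the root; it splits in-order into left and right subtrees.
Root yew: left subtree has 1 node {lily}, right has 7 {pear, rose, fig, lime, sage, aster, mint}.
  Root sage: left subtree has 4 nodes {pear, rose, fig, lime}, right has 2 {aster, mint}.
    Root pear: left subtree has 0 nodes { }, right has 3 {rose, fig, lime}.
      Root fig: left subtree has 1 node {rose}, right has 1 {lime}.
    Root aster: left subtree has 0 nodes { }, right has 1 {mint}.

lily rose lime fig pear mint aster sage yew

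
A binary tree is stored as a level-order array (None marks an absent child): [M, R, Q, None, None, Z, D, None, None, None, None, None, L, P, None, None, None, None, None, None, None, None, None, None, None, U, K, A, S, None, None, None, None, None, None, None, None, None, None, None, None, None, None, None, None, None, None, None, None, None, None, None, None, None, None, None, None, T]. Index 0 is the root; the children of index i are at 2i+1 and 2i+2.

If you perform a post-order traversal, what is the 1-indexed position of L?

4

Post-order visits the left subtree, then the right subtree, then the node.
At M: go left to R.
  R is a leaf — visit R.
At M: go right to Q.
  At Q: go left to Z.
    At Z: no left child.
    At Z: go right to L.
      At L: go left to U.
        U is a leaf — visit U.
      At L: go right to K.
        K is a leaf — visit K.
      Visit L.
    Visit Z.
  At Q: go right to D.
    At D: go left to P.
      At P: go left to A.
        A is a leaf — visit A.
      At P: go right to S.
        At S: go left to T.
          T is a leaf — visit T.
        At S: no right child.
        Visit S.
      Visit P.
    At D: no right child.
    Visit D.
  Visit Q.
Visit M.
Full post-order sequence: R, U, K, L, Z, A, T, S, P, D, Q, M.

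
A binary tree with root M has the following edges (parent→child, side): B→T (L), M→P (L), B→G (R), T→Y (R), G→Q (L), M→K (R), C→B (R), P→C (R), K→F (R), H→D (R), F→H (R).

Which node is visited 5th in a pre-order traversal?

Pre-order visits the node, then its left subtree, then its right subtree.
Visit M.
At M: go left to P.
  Visit P.
  At P: no left child.
  At P: go right to C.
    Visit C.
    At C: no left child.
    At C: go right to B.
      Visit B.
      At B: go left to T.
        Visit T.
        At T: no left child.
        At T: go right to Y.
          Y is a leaf — visit Y.
      At B: go right to G.
        Visit G.
        At G: go left to Q.
          Q is a leaf — visit Q.
        At G: no right child.
At M: go right to K.
  Visit K.
  At K: no left child.
  At K: go right to F.
    Visit F.
    At F: no left child.
    At F: go right to H.
      Visit H.
      At H: no left child.
      At H: go right to D.
        D is a leaf — visit D.
Full pre-order sequence: M, P, C, B, T, Y, G, Q, K, F, H, D.

T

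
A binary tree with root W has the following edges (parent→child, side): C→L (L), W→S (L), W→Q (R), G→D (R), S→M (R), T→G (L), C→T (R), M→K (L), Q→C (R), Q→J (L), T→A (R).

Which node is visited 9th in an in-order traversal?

In-order visits the left subtree, then the node, then the right subtree.
At W: go left to S.
  At S: no left child.
  Visit S.
  At S: go right to M.
    At M: go left to K.
      K is a leaf — visit K.
    Visit M.
    At M: no right child.
Visit W.
At W: go right to Q.
  At Q: go left to J.
    J is a leaf — visit J.
  Visit Q.
  At Q: go right to C.
    At C: go left to L.
      L is a leaf — visit L.
    Visit C.
    At C: go right to T.
      At T: go left to G.
        At G: no left child.
        Visit G.
        At G: go right to D.
          D is a leaf — visit D.
      Visit T.
      At T: go right to A.
        A is a leaf — visit A.
Full in-order sequence: S, K, M, W, J, Q, L, C, G, D, T, A.

G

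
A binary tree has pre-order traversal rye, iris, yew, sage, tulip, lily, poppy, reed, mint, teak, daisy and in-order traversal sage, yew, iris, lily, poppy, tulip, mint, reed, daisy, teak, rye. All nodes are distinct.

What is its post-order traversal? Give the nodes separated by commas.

The first element of pre-order is the root; it splits in-order into left and right subtrees.
Root rye: left subtree has 10 nodes {sage, yew, iris, lily, poppy, tulip, mint, reed, daisy, teak}, right has 0 { }.
  Root iris: left subtree has 2 nodes {sage, yew}, right has 7 {lily, poppy, tulip, mint, reed, daisy, teak}.
    Root yew: left subtree has 1 node {sage}, right has 0 { }.
    Root tulip: left subtree has 2 nodes {lily, poppy}, right has 4 {mint, reed, daisy, teak}.
      Root lily: left subtree has 0 nodes { }, right has 1 {poppy}.
      Root reed: left subtree has 1 node {mint}, right has 2 {daisy, teak}.
        Root teak: left subtree has 1 node {daisy}, right has 0 { }.

sage, yew, poppy, lily, mint, daisy, teak, reed, tulip, iris, rye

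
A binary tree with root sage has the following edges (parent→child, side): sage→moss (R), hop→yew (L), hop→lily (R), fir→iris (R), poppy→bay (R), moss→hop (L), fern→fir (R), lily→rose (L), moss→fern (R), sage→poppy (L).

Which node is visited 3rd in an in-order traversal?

sage

In-order visits the left subtree, then the node, then the right subtree.
At sage: go left to poppy.
  At poppy: no left child.
  Visit poppy.
  At poppy: go right to bay.
    bay is a leaf — visit bay.
Visit sage.
At sage: go right to moss.
  At moss: go left to hop.
    At hop: go left to yew.
      yew is a leaf — visit yew.
    Visit hop.
    At hop: go right to lily.
      At lily: go left to rose.
        rose is a leaf — visit rose.
      Visit lily.
      At lily: no right child.
  Visit moss.
  At moss: go right to fern.
    At fern: no left child.
    Visit fern.
    At fern: go right to fir.
      At fir: no left child.
      Visit fir.
      At fir: go right to iris.
        iris is a leaf — visit iris.
Full in-order sequence: poppy, bay, sage, yew, hop, rose, lily, moss, fern, fir, iris.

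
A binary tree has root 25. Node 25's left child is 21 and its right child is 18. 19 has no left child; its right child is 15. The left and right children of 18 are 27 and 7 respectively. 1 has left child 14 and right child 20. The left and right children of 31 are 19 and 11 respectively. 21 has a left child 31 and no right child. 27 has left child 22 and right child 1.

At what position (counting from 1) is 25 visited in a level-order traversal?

1

Level-order visits nodes level by level from the root, left to right within each level.
Level 0: 25
Level 1: 21, 18
Level 2: 31, 27, 7
Level 3: 19, 11, 22, 1
Level 4: 15, 14, 20
Full level-order sequence: 25, 21, 18, 31, 27, 7, 19, 11, 22, 1, 15, 14, 20.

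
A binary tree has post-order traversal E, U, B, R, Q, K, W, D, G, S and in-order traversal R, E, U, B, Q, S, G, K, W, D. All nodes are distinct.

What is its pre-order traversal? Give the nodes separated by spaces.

S Q R B U E G D W K

The last element of post-order is the root; it splits in-order into left and right subtrees.
Root S: left subtree has 5 nodes {R, E, U, B, Q}, right has 4 {G, K, W, D}.
  Root Q: left subtree has 4 nodes {R, E, U, B}, right has 0 { }.
    Root R: left subtree has 0 nodes { }, right has 3 {E, U, B}.
      Root B: left subtree has 2 nodes {E, U}, right has 0 { }.
        Root U: left subtree has 1 node {E}, right has 0 { }.
  Root G: left subtree has 0 nodes { }, right has 3 {K, W, D}.
    Root D: left subtree has 2 nodes {K, W}, right has 0 { }.
      Root W: left subtree has 1 node {K}, right has 0 { }.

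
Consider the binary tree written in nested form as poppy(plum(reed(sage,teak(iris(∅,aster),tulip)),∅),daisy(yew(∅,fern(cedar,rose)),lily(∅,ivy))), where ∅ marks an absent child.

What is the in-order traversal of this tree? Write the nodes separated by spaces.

In-order visits the left subtree, then the node, then the right subtree.
At poppy: go left to plum.
  At plum: go left to reed.
    At reed: go left to sage.
      sage is a leaf — visit sage.
    Visit reed.
    At reed: go right to teak.
      At teak: go left to iris.
        At iris: no left child.
        Visit iris.
        At iris: go right to aster.
          aster is a leaf — visit aster.
      Visit teak.
      At teak: go right to tulip.
        tulip is a leaf — visit tulip.
  Visit plum.
  At plum: no right child.
Visit poppy.
At poppy: go right to daisy.
  At daisy: go left to yew.
    At yew: no left child.
    Visit yew.
    At yew: go right to fern.
      At fern: go left to cedar.
        cedar is a leaf — visit cedar.
      Visit fern.
      At fern: go right to rose.
        rose is a leaf — visit rose.
  Visit daisy.
  At daisy: go right to lily.
    At lily: no left child.
    Visit lily.
    At lily: go right to ivy.
      ivy is a leaf — visit ivy.

sage reed iris aster teak tulip plum poppy yew cedar fern rose daisy lily ivy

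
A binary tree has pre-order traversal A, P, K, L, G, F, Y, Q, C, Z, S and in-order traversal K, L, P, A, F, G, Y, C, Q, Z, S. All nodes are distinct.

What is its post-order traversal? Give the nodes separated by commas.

The first element of pre-order is the root; it splits in-order into left and right subtrees.
Root A: left subtree has 3 nodes {K, L, P}, right has 7 {F, G, Y, C, Q, Z, S}.
  Root P: left subtree has 2 nodes {K, L}, right has 0 { }.
    Root K: left subtree has 0 nodes { }, right has 1 {L}.
  Root G: left subtree has 1 node {F}, right has 5 {Y, C, Q, Z, S}.
    Root Y: left subtree has 0 nodes { }, right has 4 {C, Q, Z, S}.
      Root Q: left subtree has 1 node {C}, right has 2 {Z, S}.
        Root Z: left subtree has 0 nodes { }, right has 1 {S}.

L, K, P, F, C, S, Z, Q, Y, G, A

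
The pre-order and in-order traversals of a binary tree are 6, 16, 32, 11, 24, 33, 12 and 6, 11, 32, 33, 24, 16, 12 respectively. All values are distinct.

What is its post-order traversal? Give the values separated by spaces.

11 33 24 32 12 16 6

The first element of pre-order is the root; it splits in-order into left and right subtrees.
Root 6: left subtree has 0 nodes { }, right has 6 {11, 32, 33, 24, 16, 12}.
  Root 16: left subtree has 4 nodes {11, 32, 33, 24}, right has 1 {12}.
    Root 32: left subtree has 1 node {11}, right has 2 {33, 24}.
      Root 24: left subtree has 1 node {33}, right has 0 { }.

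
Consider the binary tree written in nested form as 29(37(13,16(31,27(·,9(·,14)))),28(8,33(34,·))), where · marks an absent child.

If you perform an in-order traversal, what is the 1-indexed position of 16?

In-order visits the left subtree, then the node, then the right subtree.
At 29: go left to 37.
  At 37: go left to 13.
    13 is a leaf — visit 13.
  Visit 37.
  At 37: go right to 16.
    At 16: go left to 31.
      31 is a leaf — visit 31.
    Visit 16.
    At 16: go right to 27.
      At 27: no left child.
      Visit 27.
      At 27: go right to 9.
        At 9: no left child.
        Visit 9.
        At 9: go right to 14.
          14 is a leaf — visit 14.
Visit 29.
At 29: go right to 28.
  At 28: go left to 8.
    8 is a leaf — visit 8.
  Visit 28.
  At 28: go right to 33.
    At 33: go left to 34.
      34 is a leaf — visit 34.
    Visit 33.
    At 33: no right child.
Full in-order sequence: 13, 37, 31, 16, 27, 9, 14, 29, 8, 28, 34, 33.

4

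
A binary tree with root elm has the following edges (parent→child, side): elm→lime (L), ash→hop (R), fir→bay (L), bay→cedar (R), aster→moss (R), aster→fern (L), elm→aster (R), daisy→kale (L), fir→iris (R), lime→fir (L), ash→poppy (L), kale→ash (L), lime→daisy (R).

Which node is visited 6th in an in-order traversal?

poppy

In-order visits the left subtree, then the node, then the right subtree.
At elm: go left to lime.
  At lime: go left to fir.
    At fir: go left to bay.
      At bay: no left child.
      Visit bay.
      At bay: go right to cedar.
        cedar is a leaf — visit cedar.
    Visit fir.
    At fir: go right to iris.
      iris is a leaf — visit iris.
  Visit lime.
  At lime: go right to daisy.
    At daisy: go left to kale.
      At kale: go left to ash.
        At ash: go left to poppy.
          poppy is a leaf — visit poppy.
        Visit ash.
        At ash: go right to hop.
          hop is a leaf — visit hop.
      Visit kale.
      At kale: no right child.
    Visit daisy.
    At daisy: no right child.
Visit elm.
At elm: go right to aster.
  At aster: go left to fern.
    fern is a leaf — visit fern.
  Visit aster.
  At aster: go right to moss.
    moss is a leaf — visit moss.
Full in-order sequence: bay, cedar, fir, iris, lime, poppy, ash, hop, kale, daisy, elm, fern, aster, moss.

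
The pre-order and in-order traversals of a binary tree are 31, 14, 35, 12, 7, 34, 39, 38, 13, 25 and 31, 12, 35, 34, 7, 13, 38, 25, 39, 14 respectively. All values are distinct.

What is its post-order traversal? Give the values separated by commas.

12, 34, 13, 25, 38, 39, 7, 35, 14, 31

The first element of pre-order is the root; it splits in-order into left and right subtrees.
Root 31: left subtree has 0 nodes { }, right has 9 {12, 35, 34, 7, 13, 38, 25, 39, 14}.
  Root 14: left subtree has 8 nodes {12, 35, 34, 7, 13, 38, 25, 39}, right has 0 { }.
    Root 35: left subtree has 1 node {12}, right has 6 {34, 7, 13, 38, 25, 39}.
      Root 7: left subtree has 1 node {34}, right has 4 {13, 38, 25, 39}.
        Root 39: left subtree has 3 nodes {13, 38, 25}, right has 0 { }.
          Root 38: left subtree has 1 node {13}, right has 1 {25}.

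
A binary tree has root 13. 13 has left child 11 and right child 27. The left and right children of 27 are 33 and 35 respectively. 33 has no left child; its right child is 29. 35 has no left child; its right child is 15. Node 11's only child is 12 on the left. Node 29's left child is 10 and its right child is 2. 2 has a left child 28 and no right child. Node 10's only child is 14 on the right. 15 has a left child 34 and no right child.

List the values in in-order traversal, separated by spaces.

12 11 13 33 10 14 29 28 2 27 35 34 15

In-order visits the left subtree, then the node, then the right subtree.
At 13: go left to 11.
  At 11: go left to 12.
    12 is a leaf — visit 12.
  Visit 11.
  At 11: no right child.
Visit 13.
At 13: go right to 27.
  At 27: go left to 33.
    At 33: no left child.
    Visit 33.
    At 33: go right to 29.
      At 29: go left to 10.
        At 10: no left child.
        Visit 10.
        At 10: go right to 14.
          14 is a leaf — visit 14.
      Visit 29.
      At 29: go right to 2.
        At 2: go left to 28.
          28 is a leaf — visit 28.
        Visit 2.
        At 2: no right child.
  Visit 27.
  At 27: go right to 35.
    At 35: no left child.
    Visit 35.
    At 35: go right to 15.
      At 15: go left to 34.
        34 is a leaf — visit 34.
      Visit 15.
      At 15: no right child.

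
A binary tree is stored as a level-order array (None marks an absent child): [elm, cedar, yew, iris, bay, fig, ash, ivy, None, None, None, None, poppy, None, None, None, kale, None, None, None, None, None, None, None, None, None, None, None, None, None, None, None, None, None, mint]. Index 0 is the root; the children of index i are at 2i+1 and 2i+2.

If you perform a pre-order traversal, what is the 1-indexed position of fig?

9

Pre-order visits the node, then its left subtree, then its right subtree.
Visit elm.
At elm: go left to cedar.
  Visit cedar.
  At cedar: go left to iris.
    Visit iris.
    At iris: go left to ivy.
      Visit ivy.
      At ivy: no left child.
      At ivy: go right to kale.
        Visit kale.
        At kale: no left child.
        At kale: go right to mint.
          mint is a leaf — visit mint.
    At iris: no right child.
  At cedar: go right to bay.
    bay is a leaf — visit bay.
At elm: go right to yew.
  Visit yew.
  At yew: go left to fig.
    Visit fig.
    At fig: no left child.
    At fig: go right to poppy.
      poppy is a leaf — visit poppy.
  At yew: go right to ash.
    ash is a leaf — visit ash.
Full pre-order sequence: elm, cedar, iris, ivy, kale, mint, bay, yew, fig, poppy, ash.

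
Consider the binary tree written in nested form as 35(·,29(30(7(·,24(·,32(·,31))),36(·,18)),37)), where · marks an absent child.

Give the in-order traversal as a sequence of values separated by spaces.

35 7 24 32 31 30 36 18 29 37

In-order visits the left subtree, then the node, then the right subtree.
At 35: no left child.
Visit 35.
At 35: go right to 29.
  At 29: go left to 30.
    At 30: go left to 7.
      At 7: no left child.
      Visit 7.
      At 7: go right to 24.
        At 24: no left child.
        Visit 24.
        At 24: go right to 32.
          At 32: no left child.
          Visit 32.
          At 32: go right to 31.
            31 is a leaf — visit 31.
    Visit 30.
    At 30: go right to 36.
      At 36: no left child.
      Visit 36.
      At 36: go right to 18.
        18 is a leaf — visit 18.
  Visit 29.
  At 29: go right to 37.
    37 is a leaf — visit 37.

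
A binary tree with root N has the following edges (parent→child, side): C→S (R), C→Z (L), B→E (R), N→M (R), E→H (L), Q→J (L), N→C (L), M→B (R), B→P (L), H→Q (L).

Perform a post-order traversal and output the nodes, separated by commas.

Post-order visits the left subtree, then the right subtree, then the node.
At N: go left to C.
  At C: go left to Z.
    Z is a leaf — visit Z.
  At C: go right to S.
    S is a leaf — visit S.
  Visit C.
At N: go right to M.
  At M: no left child.
  At M: go right to B.
    At B: go left to P.
      P is a leaf — visit P.
    At B: go right to E.
      At E: go left to H.
        At H: go left to Q.
          At Q: go left to J.
            J is a leaf — visit J.
          At Q: no right child.
          Visit Q.
        At H: no right child.
        Visit H.
      At E: no right child.
      Visit E.
    Visit B.
  Visit M.
Visit N.

Z, S, C, P, J, Q, H, E, B, M, N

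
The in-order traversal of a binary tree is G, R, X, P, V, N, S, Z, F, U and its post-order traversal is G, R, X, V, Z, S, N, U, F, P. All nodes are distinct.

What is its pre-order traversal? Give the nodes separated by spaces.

P X R G F N V S Z U

The last element of post-order is the root; it splits in-order into left and right subtrees.
Root P: left subtree has 3 nodes {G, R, X}, right has 6 {V, N, S, Z, F, U}.
  Root X: left subtree has 2 nodes {G, R}, right has 0 { }.
    Root R: left subtree has 1 node {G}, right has 0 { }.
  Root F: left subtree has 4 nodes {V, N, S, Z}, right has 1 {U}.
    Root N: left subtree has 1 node {V}, right has 2 {S, Z}.
      Root S: left subtree has 0 nodes { }, right has 1 {Z}.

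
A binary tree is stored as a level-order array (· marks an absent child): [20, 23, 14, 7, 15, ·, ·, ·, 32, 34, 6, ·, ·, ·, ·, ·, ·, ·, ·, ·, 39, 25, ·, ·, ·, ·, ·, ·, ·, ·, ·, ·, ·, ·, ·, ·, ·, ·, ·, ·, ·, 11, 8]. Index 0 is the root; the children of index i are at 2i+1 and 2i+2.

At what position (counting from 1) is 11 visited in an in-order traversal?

5

In-order visits the left subtree, then the node, then the right subtree.
At 20: go left to 23.
  At 23: go left to 7.
    At 7: no left child.
    Visit 7.
    At 7: go right to 32.
      32 is a leaf — visit 32.
  Visit 23.
  At 23: go right to 15.
    At 15: go left to 34.
      At 34: no left child.
      Visit 34.
      At 34: go right to 39.
        At 39: go left to 11.
          11 is a leaf — visit 11.
        Visit 39.
        At 39: go right to 8.
          8 is a leaf — visit 8.
    Visit 15.
    At 15: go right to 6.
      At 6: go left to 25.
        25 is a leaf — visit 25.
      Visit 6.
      At 6: no right child.
Visit 20.
At 20: go right to 14.
  14 is a leaf — visit 14.
Full in-order sequence: 7, 32, 23, 34, 11, 39, 8, 15, 25, 6, 20, 14.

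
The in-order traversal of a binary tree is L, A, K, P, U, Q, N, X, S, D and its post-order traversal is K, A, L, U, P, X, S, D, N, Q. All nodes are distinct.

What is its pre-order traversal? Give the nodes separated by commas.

The last element of post-order is the root; it splits in-order into left and right subtrees.
Root Q: left subtree has 5 nodes {L, A, K, P, U}, right has 4 {N, X, S, D}.
  Root P: left subtree has 3 nodes {L, A, K}, right has 1 {U}.
    Root L: left subtree has 0 nodes { }, right has 2 {A, K}.
      Root A: left subtree has 0 nodes { }, right has 1 {K}.
  Root N: left subtree has 0 nodes { }, right has 3 {X, S, D}.
    Root D: left subtree has 2 nodes {X, S}, right has 0 { }.
      Root S: left subtree has 1 node {X}, right has 0 { }.

Q, P, L, A, K, U, N, D, S, X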